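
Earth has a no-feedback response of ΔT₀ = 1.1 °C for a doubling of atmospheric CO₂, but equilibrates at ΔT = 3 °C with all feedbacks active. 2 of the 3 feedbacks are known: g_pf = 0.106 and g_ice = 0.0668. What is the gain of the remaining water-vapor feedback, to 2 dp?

0.46

Amplification A = ΔT/ΔT₀ = 3/1.1 = 2.727.
Total gain g = 1 − 1/A = 1 − 1/2.727 = 0.6333.
Known gains sum to 0.106 + 0.0668 = 0.1728.
g_wv = 0.6333 − 0.1728 = 0.46.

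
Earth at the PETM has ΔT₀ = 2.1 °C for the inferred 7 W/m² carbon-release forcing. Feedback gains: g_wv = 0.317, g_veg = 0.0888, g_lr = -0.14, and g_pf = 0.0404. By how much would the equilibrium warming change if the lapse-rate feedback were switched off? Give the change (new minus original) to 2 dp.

Original: g = 0.3062, ΔT = 2.1/(1−0.3062) = 3.0268 °C.
Without lapse-rate: g' = 0.4462, ΔT' = 2.1/(1−0.4462) = 3.7920 °C.
Change = 3.7920 − 3.0268 = 0.77 °C.

0.77 °C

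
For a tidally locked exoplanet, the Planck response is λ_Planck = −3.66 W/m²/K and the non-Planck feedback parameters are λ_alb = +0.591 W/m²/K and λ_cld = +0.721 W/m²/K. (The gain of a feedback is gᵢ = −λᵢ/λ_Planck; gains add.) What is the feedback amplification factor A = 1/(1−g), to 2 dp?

Convert to gains: g_alb = 0.591/3.66 = 0.1615; g_cld = 0.721/3.66 = 0.197.
Total gain g = 0.3585.
A = 1/(1 − 0.3585) = 1.56.

1.56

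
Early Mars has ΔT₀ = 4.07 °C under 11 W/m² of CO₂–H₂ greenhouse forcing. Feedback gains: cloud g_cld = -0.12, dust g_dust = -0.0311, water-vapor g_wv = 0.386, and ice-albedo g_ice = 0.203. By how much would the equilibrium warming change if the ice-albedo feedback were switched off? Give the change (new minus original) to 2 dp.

-1.92 °C

Original: g = 0.4379, ΔT = 4.07/(1−0.4379) = 7.2407 °C.
Without ice-albedo: g' = 0.2349, ΔT' = 4.07/(1−0.2349) = 5.3196 °C.
Change = 5.3196 − 7.2407 = -1.92 °C.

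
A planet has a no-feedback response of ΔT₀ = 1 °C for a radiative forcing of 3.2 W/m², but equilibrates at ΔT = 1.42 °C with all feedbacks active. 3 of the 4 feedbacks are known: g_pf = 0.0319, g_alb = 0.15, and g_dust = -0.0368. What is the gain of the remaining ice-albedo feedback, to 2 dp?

0.15

Amplification A = ΔT/ΔT₀ = 1.42/1 = 1.42.
Total gain g = 1 − 1/A = 1 − 1/1.42 = 0.2958.
Known gains sum to 0.0319 + 0.15 − 0.0368 = 0.1451.
g_ice = 0.2958 − 0.1451 = 0.15.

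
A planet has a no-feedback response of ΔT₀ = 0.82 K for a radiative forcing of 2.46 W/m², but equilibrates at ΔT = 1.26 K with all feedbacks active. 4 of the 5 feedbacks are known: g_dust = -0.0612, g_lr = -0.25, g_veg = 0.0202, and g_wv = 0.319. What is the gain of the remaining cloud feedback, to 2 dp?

0.32

Amplification A = ΔT/ΔT₀ = 1.26/0.82 = 1.537.
Total gain g = 1 − 1/A = 1 − 1/1.537 = 0.3494.
Known gains sum to -0.0612 − 0.25 + 0.0202 + 0.319 = 0.028.
g_cld = 0.3494 − 0.028 = 0.32.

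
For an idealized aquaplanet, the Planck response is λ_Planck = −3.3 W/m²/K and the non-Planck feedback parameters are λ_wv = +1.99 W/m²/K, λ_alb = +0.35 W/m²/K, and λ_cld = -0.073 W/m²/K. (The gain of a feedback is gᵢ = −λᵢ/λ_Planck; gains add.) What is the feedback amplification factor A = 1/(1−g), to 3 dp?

3.195

Convert to gains: g_wv = 1.99/3.3 = 0.603; g_alb = 0.35/3.3 = 0.1061; g_cld = -0.073/3.3 = -0.02212.
Total gain g = 0.68698.
A = 1/(1 − 0.68698) = 3.195.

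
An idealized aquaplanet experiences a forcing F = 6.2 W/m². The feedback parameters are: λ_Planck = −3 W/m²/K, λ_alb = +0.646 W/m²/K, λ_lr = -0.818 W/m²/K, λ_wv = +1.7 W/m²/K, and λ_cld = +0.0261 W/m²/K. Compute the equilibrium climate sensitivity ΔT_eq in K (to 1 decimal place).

4.3 K

Net feedback parameter λ = (−3) + (+0.646) + (-0.818) + (+1.7) + (+0.0261) = -1.4459 W/m²/K.
ΔT = −F/λ = −6.2/(-1.4459) = 4.3 K.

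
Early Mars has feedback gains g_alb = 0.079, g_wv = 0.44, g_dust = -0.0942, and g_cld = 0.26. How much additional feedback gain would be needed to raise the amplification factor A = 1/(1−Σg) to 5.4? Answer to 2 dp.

Current total gain = 0.6848.
Target gain for A = 5.4: g* = 1 − 1/5.4 = 0.8148.
Additional gain needed = 0.8148 − 0.6848 = 0.13.

0.13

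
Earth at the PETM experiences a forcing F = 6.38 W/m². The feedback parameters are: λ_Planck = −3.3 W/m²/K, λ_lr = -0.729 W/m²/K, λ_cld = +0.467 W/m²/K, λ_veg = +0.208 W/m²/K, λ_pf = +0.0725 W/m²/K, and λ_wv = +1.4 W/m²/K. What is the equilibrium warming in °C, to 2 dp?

Net feedback parameter λ = (−3.3) + (-0.729) + (+0.467) + (+0.208) + (+0.0725) + (+1.4) = -1.8815 W/m²/K.
ΔT = −F/λ = −6.38/(-1.8815) = 3.39 °C.

3.39 °C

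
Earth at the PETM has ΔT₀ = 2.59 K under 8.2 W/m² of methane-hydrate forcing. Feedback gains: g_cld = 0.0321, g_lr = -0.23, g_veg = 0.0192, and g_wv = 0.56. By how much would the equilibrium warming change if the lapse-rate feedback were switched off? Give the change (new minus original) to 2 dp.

2.48 K

Original: g = 0.3813, ΔT = 2.59/(1−0.3813) = 4.1862 K.
Without lapse-rate: g' = 0.6113, ΔT' = 2.59/(1−0.6113) = 6.6632 K.
Change = 6.6632 − 4.1862 = 2.48 K.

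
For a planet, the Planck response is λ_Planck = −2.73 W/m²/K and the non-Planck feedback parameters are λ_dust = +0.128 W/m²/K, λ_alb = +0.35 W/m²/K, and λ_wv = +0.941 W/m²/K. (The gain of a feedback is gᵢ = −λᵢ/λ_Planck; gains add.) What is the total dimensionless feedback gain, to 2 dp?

Convert to gains: g_dust = 0.128/2.73 = 0.04689; g_alb = 0.35/2.73 = 0.1282; g_wv = 0.941/2.73 = 0.3447.
Total gain g = 0.51979.

0.52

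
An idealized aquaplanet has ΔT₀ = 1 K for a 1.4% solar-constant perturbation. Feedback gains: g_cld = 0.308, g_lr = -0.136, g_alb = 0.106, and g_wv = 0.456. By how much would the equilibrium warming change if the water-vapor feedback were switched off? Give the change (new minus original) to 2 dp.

Original: g = 0.734, ΔT = 1/(1−0.734) = 3.7594 K.
Without water-vapor: g' = 0.278, ΔT' = 1/(1−0.278) = 1.3850 K.
Change = 1.3850 − 3.7594 = -2.37 K.

-2.37 K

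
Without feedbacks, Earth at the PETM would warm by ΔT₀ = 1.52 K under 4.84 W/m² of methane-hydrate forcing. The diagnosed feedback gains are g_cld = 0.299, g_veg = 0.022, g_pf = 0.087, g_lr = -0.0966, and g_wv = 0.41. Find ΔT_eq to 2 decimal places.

Total gain g = 0.299 + 0.022 + 0.087 − 0.0966 + 0.41 = 0.7214.
Amplification A = 1/(1 − 0.7214) = 3.589.
ΔT = 1.52 × 3.589 = 5.46 K.

5.46 K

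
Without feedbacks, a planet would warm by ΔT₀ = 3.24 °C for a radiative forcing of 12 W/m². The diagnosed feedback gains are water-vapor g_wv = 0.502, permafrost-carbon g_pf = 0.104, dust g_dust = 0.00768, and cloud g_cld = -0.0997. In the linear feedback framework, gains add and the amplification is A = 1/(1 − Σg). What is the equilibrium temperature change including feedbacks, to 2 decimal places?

Total gain g = 0.502 + 0.104 + 0.00768 − 0.0997 = 0.51398.
Amplification A = 1/(1 − 0.51398) = 2.058.
ΔT = 3.24 × 2.058 = 6.67 °C.

6.67 °C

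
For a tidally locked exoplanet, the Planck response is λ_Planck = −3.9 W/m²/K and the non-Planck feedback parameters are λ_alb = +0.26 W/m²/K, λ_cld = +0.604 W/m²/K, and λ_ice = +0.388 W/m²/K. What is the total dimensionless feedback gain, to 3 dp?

Convert to gains: g_alb = 0.26/3.9 = 0.06667; g_cld = 0.604/3.9 = 0.1549; g_ice = 0.388/3.9 = 0.09949.
Total gain g = 0.32106.

0.321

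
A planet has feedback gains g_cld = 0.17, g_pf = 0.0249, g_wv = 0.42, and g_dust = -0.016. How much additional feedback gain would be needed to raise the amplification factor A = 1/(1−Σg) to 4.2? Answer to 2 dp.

0.16

Current total gain = 0.5989.
Target gain for A = 4.2: g* = 1 − 1/4.2 = 0.7619.
Additional gain needed = 0.7619 − 0.5989 = 0.16.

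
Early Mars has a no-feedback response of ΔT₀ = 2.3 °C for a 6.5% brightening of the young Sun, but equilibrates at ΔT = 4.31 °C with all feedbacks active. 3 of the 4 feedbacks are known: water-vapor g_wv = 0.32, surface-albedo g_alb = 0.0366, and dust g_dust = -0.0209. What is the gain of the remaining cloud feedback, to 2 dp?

Amplification A = ΔT/ΔT₀ = 4.31/2.3 = 1.874.
Total gain g = 1 − 1/A = 1 − 1/1.874 = 0.4664.
Known gains sum to 0.32 + 0.0366 − 0.0209 = 0.3357.
g_cld = 0.4664 − 0.3357 = 0.13.

0.13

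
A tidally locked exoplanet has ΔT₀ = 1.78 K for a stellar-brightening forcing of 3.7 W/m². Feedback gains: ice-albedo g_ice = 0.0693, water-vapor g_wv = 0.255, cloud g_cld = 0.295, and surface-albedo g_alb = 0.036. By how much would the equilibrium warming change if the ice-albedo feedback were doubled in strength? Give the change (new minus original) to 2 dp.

1.30 K

Original: g = 0.6553, ΔT = 1.78/(1−0.6553) = 5.1639 K.
With doubled ice-albedo: g' = 0.7246, ΔT' = 1.78/(1−0.7246) = 6.4633 K.
Change = 6.4633 − 5.1639 = 1.30 K.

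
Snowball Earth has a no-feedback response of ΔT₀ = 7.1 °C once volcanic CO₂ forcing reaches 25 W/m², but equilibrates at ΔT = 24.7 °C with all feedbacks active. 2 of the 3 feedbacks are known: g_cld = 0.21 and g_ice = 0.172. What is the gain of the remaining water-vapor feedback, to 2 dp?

Amplification A = ΔT/ΔT₀ = 24.7/7.1 = 3.479.
Total gain g = 1 − 1/A = 1 − 1/3.479 = 0.7126.
Known gains sum to 0.21 + 0.172 = 0.382.
g_wv = 0.7126 − 0.382 = 0.33.

0.33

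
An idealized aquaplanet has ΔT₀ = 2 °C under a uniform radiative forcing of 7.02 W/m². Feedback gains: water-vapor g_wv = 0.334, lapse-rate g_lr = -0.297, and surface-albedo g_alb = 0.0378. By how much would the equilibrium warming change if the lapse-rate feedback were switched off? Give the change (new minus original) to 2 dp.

1.02 °C

Original: g = 0.0748, ΔT = 2/(1−0.0748) = 2.1617 °C.
Without lapse-rate: g' = 0.3718, ΔT' = 2/(1−0.3718) = 3.1837 °C.
Change = 3.1837 − 2.1617 = 1.02 °C.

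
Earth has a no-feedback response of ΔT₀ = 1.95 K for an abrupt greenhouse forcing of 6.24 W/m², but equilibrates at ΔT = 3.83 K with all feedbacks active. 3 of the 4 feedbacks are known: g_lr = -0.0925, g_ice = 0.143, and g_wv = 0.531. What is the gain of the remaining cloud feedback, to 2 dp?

-0.09

Amplification A = ΔT/ΔT₀ = 3.83/1.95 = 1.964.
Total gain g = 1 − 1/A = 1 − 1/1.964 = 0.4908.
Known gains sum to -0.0925 + 0.143 + 0.531 = 0.5815.
g_cld = 0.4908 − 0.5815 = -0.09.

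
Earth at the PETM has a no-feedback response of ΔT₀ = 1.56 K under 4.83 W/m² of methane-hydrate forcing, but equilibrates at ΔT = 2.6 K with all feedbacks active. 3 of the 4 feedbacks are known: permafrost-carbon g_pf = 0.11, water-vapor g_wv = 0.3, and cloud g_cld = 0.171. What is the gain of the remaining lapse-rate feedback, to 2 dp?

-0.18

Amplification A = ΔT/ΔT₀ = 2.6/1.56 = 1.667.
Total gain g = 1 − 1/A = 1 − 1/1.667 = 0.4001.
Known gains sum to 0.11 + 0.3 + 0.171 = 0.581.
g_lr = 0.4001 − 0.581 = -0.18.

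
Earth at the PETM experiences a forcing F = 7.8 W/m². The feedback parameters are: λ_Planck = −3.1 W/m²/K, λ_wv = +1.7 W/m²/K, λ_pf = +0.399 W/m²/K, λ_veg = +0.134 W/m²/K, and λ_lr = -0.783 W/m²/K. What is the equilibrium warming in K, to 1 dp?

4.7 K

Net feedback parameter λ = (−3.1) + (+1.7) + (+0.399) + (+0.134) + (-0.783) = -1.65 W/m²/K.
ΔT = −F/λ = −7.8/(-1.65) = 4.7 K.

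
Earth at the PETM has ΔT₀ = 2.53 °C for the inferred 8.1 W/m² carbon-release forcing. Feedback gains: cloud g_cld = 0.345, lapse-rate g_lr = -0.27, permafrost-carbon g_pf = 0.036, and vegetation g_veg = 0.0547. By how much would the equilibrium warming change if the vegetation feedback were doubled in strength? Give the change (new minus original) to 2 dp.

0.21 °C

Original: g = 0.1657, ΔT = 2.53/(1−0.1657) = 3.0325 °C.
With doubled vegetation: g' = 0.2204, ΔT' = 2.53/(1−0.2204) = 3.2453 °C.
Change = 3.2453 − 3.0325 = 0.21 °C.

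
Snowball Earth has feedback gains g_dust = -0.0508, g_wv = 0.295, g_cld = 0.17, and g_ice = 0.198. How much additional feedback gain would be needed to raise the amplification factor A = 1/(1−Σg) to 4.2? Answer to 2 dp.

Current total gain = 0.6122.
Target gain for A = 4.2: g* = 1 − 1/4.2 = 0.7619.
Additional gain needed = 0.7619 − 0.6122 = 0.15.

0.15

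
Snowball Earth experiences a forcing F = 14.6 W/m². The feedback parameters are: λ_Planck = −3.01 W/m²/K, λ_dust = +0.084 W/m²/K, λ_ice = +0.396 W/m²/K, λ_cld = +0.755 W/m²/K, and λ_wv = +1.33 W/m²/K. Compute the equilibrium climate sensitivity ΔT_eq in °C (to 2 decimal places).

Net feedback parameter λ = (−3.01) + (+0.084) + (+0.396) + (+0.755) + (+1.33) = -0.445 W/m²/K.
ΔT = −F/λ = −14.6/(-0.445) = 32.81 °C.

32.81 °C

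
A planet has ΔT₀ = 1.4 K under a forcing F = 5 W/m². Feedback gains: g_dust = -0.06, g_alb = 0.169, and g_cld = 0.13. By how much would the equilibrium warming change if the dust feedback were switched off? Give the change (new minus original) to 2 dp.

Original: g = 0.239, ΔT = 1.4/(1−0.239) = 1.8397 K.
Without dust: g' = 0.299, ΔT' = 1.4/(1−0.299) = 1.9971 K.
Change = 1.9971 − 1.8397 = 0.16 K.

0.16 K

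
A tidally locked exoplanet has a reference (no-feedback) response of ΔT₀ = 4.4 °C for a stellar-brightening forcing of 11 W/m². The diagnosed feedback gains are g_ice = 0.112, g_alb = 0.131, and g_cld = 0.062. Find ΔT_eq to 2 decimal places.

Total gain g = 0.112 + 0.131 + 0.062 = 0.305.
Amplification A = 1/(1 − 0.305) = 1.439.
ΔT = 4.4 × 1.439 = 6.33 °C.

6.33 °C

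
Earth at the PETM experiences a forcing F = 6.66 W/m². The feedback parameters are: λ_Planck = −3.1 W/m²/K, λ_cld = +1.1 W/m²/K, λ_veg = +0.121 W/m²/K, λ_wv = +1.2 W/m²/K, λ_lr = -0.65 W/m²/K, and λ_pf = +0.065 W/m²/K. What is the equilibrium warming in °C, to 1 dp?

5.3 °C

Net feedback parameter λ = (−3.1) + (+1.1) + (+0.121) + (+1.2) + (-0.65) + (+0.065) = -1.264 W/m²/K.
ΔT = −F/λ = −6.66/(-1.264) = 5.3 °C.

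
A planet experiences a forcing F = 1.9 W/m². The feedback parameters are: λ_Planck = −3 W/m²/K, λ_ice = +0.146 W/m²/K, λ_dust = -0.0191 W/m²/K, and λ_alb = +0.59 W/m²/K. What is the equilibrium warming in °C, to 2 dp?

Net feedback parameter λ = (−3) + (+0.146) + (-0.0191) + (+0.59) = -2.2831 W/m²/K.
ΔT = −F/λ = −1.9/(-2.2831) = 0.83 °C.

0.83 °C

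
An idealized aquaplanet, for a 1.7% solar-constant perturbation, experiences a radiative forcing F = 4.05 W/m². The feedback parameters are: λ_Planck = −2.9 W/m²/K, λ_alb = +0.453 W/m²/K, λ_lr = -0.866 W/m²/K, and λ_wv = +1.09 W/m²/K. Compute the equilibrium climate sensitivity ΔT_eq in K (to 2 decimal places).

Net feedback parameter λ = (−2.9) + (+0.453) + (-0.866) + (+1.09) = -2.223 W/m²/K.
ΔT = −F/λ = −4.05/(-2.223) = 1.82 K.

1.82 K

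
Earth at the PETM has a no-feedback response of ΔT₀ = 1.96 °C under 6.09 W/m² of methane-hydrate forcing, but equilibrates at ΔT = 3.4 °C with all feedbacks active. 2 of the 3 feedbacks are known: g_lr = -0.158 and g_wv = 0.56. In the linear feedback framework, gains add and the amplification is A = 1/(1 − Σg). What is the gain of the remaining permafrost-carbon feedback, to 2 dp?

0.02

Amplification A = ΔT/ΔT₀ = 3.4/1.96 = 1.735.
Total gain g = 1 − 1/A = 1 − 1/1.735 = 0.4236.
Known gains sum to -0.158 + 0.56 = 0.402.
g_pf = 0.4236 − 0.402 = 0.02.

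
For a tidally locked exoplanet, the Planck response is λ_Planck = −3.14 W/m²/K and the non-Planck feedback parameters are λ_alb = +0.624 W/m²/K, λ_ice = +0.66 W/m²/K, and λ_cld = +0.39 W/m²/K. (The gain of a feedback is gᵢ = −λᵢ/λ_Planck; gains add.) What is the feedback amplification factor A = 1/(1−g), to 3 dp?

2.142

Convert to gains: g_alb = 0.624/3.14 = 0.1987; g_ice = 0.66/3.14 = 0.2102; g_cld = 0.39/3.14 = 0.1242.
Total gain g = 0.5331.
A = 1/(1 − 0.5331) = 2.142.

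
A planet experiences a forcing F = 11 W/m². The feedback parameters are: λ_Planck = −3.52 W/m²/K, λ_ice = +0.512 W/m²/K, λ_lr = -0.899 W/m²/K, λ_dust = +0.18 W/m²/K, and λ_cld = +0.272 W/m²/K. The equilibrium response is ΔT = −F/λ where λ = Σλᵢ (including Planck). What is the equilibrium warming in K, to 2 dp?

Net feedback parameter λ = (−3.52) + (+0.512) + (-0.899) + (+0.18) + (+0.272) = -3.455 W/m²/K.
ΔT = −F/λ = −11/(-3.455) = 3.18 K.

3.18 K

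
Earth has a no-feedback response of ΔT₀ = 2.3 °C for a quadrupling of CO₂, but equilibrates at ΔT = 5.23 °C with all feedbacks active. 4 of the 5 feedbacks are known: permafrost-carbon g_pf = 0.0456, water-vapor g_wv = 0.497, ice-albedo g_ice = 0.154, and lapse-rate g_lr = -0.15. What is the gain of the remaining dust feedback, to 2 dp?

0.01

Amplification A = ΔT/ΔT₀ = 5.23/2.3 = 2.274.
Total gain g = 1 − 1/A = 1 − 1/2.274 = 0.5602.
Known gains sum to 0.0456 + 0.497 + 0.154 − 0.15 = 0.5466.
g_dust = 0.5602 − 0.5466 = 0.01.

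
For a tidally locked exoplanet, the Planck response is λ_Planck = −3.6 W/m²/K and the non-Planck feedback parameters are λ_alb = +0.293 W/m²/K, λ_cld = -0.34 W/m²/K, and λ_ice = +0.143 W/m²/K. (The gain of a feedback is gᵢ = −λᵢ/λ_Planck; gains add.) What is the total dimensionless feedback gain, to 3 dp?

0.027

Convert to gains: g_alb = 0.293/3.6 = 0.08139; g_cld = -0.34/3.6 = -0.09444; g_ice = 0.143/3.6 = 0.03972.
Total gain g = 0.02667.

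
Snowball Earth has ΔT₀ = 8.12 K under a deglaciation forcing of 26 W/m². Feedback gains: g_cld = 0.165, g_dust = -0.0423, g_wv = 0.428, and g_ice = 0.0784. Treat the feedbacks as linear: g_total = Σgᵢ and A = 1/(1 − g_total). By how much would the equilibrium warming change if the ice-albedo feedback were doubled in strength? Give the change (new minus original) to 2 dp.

Original: g = 0.6291, ΔT = 8.12/(1−0.6291) = 21.8927 K.
With doubled ice-albedo: g' = 0.7075, ΔT' = 8.12/(1−0.7075) = 27.7607 K.
Change = 27.7607 − 21.8927 = 5.87 K.

5.87 K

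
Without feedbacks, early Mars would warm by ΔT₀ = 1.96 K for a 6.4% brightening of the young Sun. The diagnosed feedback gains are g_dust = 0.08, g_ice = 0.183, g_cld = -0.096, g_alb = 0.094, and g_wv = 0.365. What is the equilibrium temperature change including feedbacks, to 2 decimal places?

5.24 K

Total gain g = 0.08 + 0.183 − 0.096 + 0.094 + 0.365 = 0.626.
Amplification A = 1/(1 − 0.626) = 2.674.
ΔT = 1.96 × 2.674 = 5.24 K.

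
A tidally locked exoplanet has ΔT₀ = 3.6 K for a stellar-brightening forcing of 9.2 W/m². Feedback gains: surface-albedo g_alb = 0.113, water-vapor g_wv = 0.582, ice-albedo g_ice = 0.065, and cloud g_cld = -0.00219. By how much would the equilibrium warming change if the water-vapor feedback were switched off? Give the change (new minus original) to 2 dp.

Original: g = 0.75781, ΔT = 3.6/(1−0.75781) = 14.8644 K.
Without water-vapor: g' = 0.17581, ΔT' = 3.6/(1−0.17581) = 4.3679 K.
Change = 4.3679 − 14.8644 = -10.50 K.

-10.50 K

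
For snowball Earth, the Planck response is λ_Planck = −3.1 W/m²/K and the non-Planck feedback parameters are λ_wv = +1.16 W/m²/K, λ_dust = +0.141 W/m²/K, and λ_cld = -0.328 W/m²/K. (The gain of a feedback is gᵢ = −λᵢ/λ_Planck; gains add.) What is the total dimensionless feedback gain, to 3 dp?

Convert to gains: g_wv = 1.16/3.1 = 0.3742; g_dust = 0.141/3.1 = 0.04548; g_cld = -0.328/3.1 = -0.1058.
Total gain g = 0.31388.

0.314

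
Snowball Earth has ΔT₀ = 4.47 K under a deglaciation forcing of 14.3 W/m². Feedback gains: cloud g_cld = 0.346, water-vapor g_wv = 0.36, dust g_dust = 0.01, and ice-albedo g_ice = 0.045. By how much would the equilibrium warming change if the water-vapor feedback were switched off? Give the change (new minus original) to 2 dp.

Original: g = 0.761, ΔT = 4.47/(1−0.761) = 18.7029 K.
Without water-vapor: g' = 0.401, ΔT' = 4.47/(1−0.401) = 7.4624 K.
Change = 7.4624 − 18.7029 = -11.24 K.

-11.24 K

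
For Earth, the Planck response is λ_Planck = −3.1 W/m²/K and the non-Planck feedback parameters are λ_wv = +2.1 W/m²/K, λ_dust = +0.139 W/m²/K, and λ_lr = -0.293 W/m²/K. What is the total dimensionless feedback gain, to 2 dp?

Convert to gains: g_wv = 2.1/3.1 = 0.6774; g_dust = 0.139/3.1 = 0.04484; g_lr = -0.293/3.1 = -0.09452.
Total gain g = 0.62772.

0.63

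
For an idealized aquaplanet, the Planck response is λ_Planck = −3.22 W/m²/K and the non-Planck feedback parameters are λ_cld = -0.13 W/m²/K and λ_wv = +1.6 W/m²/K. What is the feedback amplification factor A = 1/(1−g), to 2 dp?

1.84

Convert to gains: g_cld = -0.13/3.22 = -0.04037; g_wv = 1.6/3.22 = 0.4969.
Total gain g = 0.45653.
A = 1/(1 − 0.45653) = 1.84.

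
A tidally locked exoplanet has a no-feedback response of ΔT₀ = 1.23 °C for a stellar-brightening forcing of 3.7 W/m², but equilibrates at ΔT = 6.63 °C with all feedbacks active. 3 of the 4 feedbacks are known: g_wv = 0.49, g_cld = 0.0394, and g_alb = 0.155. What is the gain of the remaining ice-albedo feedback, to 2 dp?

0.13

Amplification A = ΔT/ΔT₀ = 6.63/1.23 = 5.39.
Total gain g = 1 − 1/A = 1 − 1/5.39 = 0.8145.
Known gains sum to 0.49 + 0.0394 + 0.155 = 0.6844.
g_ice = 0.8145 − 0.6844 = 0.13.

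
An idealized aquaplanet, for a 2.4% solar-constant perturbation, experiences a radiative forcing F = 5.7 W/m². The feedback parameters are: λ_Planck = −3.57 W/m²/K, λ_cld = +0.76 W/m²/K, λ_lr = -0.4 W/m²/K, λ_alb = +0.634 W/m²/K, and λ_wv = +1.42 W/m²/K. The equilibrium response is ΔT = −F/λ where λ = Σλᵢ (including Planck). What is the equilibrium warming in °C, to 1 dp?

Net feedback parameter λ = (−3.57) + (+0.76) + (-0.4) + (+0.634) + (+1.42) = -1.156 W/m²/K.
ΔT = −F/λ = −5.7/(-1.156) = 4.9 °C.

4.9 °C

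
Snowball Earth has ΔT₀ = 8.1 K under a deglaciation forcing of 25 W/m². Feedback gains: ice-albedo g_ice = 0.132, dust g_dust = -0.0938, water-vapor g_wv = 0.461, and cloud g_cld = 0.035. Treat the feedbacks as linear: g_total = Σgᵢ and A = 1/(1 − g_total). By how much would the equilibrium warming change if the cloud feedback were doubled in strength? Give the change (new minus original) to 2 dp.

1.41 K

Original: g = 0.5342, ΔT = 8.1/(1−0.5342) = 17.3894 K.
With doubled cloud: g' = 0.5692, ΔT' = 8.1/(1−0.5692) = 18.8022 K.
Change = 18.8022 − 17.3894 = 1.41 K.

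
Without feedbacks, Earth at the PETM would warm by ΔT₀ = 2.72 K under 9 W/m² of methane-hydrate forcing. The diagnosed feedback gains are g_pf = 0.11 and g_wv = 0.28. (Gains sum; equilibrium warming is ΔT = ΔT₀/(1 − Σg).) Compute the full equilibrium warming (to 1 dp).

4.5 K

Total gain g = 0.11 + 0.28 = 0.39.
Amplification A = 1/(1 − 0.39) = 1.639.
ΔT = 2.72 × 1.639 = 4.5 K.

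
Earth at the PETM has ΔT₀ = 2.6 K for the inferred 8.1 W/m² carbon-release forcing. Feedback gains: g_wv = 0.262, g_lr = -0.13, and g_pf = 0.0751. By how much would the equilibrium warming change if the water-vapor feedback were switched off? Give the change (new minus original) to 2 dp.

-0.81 K

Original: g = 0.2071, ΔT = 2.6/(1−0.2071) = 3.2791 K.
Without water-vapor: g' = -0.0549, ΔT' = 2.6/(1+0.0549) = 2.4647 K.
Change = 2.4647 − 3.2791 = -0.81 K.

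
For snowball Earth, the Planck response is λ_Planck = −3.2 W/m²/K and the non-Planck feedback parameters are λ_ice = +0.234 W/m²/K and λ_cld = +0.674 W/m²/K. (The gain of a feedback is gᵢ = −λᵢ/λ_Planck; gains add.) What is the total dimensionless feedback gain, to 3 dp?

Convert to gains: g_ice = 0.234/3.2 = 0.07312; g_cld = 0.674/3.2 = 0.2106.
Total gain g = 0.28372.

0.284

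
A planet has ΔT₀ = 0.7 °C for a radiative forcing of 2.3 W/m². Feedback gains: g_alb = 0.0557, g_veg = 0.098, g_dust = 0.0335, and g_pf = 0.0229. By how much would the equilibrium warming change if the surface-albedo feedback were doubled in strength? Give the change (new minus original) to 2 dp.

0.07 °C

Original: g = 0.2101, ΔT = 0.7/(1−0.2101) = 0.8862 °C.
With doubled surface-albedo: g' = 0.2658, ΔT' = 0.7/(1−0.2658) = 0.9534 °C.
Change = 0.9534 − 0.8862 = 0.07 °C.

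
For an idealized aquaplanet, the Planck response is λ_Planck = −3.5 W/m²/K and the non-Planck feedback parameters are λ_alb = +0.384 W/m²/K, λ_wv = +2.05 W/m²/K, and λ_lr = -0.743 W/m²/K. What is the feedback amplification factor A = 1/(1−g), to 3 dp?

1.935

Convert to gains: g_alb = 0.384/3.5 = 0.1097; g_wv = 2.05/3.5 = 0.5857; g_lr = -0.743/3.5 = -0.2123.
Total gain g = 0.4831.
A = 1/(1 − 0.4831) = 1.935.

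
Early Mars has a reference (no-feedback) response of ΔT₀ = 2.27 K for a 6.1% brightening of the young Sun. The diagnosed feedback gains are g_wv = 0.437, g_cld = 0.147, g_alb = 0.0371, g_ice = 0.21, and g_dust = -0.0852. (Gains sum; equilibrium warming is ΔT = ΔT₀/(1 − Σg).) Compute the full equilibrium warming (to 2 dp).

Total gain g = 0.437 + 0.147 + 0.0371 + 0.21 − 0.0852 = 0.7459.
Amplification A = 1/(1 − 0.7459) = 3.935.
ΔT = 2.27 × 3.935 = 8.93 K.

8.93 K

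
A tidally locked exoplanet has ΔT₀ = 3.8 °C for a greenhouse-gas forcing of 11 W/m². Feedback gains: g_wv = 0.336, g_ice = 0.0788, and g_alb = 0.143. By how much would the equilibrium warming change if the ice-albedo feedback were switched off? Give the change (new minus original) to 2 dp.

Original: g = 0.5578, ΔT = 3.8/(1−0.5578) = 8.5934 °C.
Without ice-albedo: g' = 0.479, ΔT' = 3.8/(1−0.479) = 7.2937 °C.
Change = 7.2937 − 8.5934 = -1.30 °C.

-1.30 °C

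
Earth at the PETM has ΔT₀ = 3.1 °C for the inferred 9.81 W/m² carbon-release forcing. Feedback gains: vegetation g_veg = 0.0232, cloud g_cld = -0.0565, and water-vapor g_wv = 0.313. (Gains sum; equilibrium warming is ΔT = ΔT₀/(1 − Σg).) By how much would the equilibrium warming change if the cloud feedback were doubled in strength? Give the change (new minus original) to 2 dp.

-0.31 °C

Original: g = 0.2797, ΔT = 3.1/(1−0.2797) = 4.3038 °C.
With doubled cloud: g' = 0.2232, ΔT' = 3.1/(1−0.2232) = 3.9907 °C.
Change = 3.9907 − 4.3038 = -0.31 °C.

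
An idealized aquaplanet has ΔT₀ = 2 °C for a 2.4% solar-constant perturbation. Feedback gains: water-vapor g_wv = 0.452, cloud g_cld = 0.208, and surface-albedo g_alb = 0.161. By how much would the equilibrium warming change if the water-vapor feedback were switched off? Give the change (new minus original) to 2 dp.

-8.00 °C

Original: g = 0.821, ΔT = 2/(1−0.821) = 11.1732 °C.
Without water-vapor: g' = 0.369, ΔT' = 2/(1−0.369) = 3.1696 °C.
Change = 3.1696 − 11.1732 = -8.00 °C.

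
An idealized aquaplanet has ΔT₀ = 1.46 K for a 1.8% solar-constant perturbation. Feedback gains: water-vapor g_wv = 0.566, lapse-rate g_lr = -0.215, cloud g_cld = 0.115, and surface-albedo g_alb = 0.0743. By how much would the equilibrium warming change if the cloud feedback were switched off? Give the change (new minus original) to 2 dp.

-0.64 K

Original: g = 0.5403, ΔT = 1.46/(1−0.5403) = 3.1760 K.
Without cloud: g' = 0.4253, ΔT' = 1.46/(1−0.4253) = 2.5405 K.
Change = 2.5405 − 3.1760 = -0.64 K.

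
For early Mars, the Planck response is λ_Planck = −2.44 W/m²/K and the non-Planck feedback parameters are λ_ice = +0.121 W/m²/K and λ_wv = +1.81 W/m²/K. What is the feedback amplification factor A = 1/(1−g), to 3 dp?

Convert to gains: g_ice = 0.121/2.44 = 0.04959; g_wv = 1.81/2.44 = 0.7418.
Total gain g = 0.79139.
A = 1/(1 − 0.79139) = 4.794.

4.794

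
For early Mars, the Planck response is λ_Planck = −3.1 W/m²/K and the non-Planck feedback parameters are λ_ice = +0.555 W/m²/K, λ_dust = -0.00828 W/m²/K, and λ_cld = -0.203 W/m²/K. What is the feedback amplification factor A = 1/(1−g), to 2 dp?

1.12

Convert to gains: g_ice = 0.555/3.1 = 0.179; g_dust = -0.00828/3.1 = -0.002671; g_cld = -0.203/3.1 = -0.06548.
Total gain g = 0.110849.
A = 1/(1 − 0.110849) = 1.12.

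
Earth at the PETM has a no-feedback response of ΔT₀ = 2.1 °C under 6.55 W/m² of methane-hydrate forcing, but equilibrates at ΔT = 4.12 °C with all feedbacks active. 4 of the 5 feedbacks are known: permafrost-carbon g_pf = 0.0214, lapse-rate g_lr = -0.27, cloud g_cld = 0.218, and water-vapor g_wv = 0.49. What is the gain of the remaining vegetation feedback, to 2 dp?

Amplification A = ΔT/ΔT₀ = 4.12/2.1 = 1.962.
Total gain g = 1 − 1/A = 1 − 1/1.962 = 0.4903.
Known gains sum to 0.0214 − 0.27 + 0.218 + 0.49 = 0.4594.
g_veg = 0.4903 − 0.4594 = 0.03.

0.03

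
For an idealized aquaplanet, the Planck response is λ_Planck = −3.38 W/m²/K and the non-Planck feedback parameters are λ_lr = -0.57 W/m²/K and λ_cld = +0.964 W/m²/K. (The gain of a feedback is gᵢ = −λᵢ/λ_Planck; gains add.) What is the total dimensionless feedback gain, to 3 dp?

Convert to gains: g_lr = -0.57/3.38 = -0.1686; g_cld = 0.964/3.38 = 0.2852.
Total gain g = 0.1166.

0.117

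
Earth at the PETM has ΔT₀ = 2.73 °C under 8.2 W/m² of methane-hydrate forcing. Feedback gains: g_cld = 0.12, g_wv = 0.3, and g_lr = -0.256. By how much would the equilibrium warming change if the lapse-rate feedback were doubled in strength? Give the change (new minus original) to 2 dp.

-0.77 °C

Original: g = 0.164, ΔT = 2.73/(1−0.164) = 3.2656 °C.
With doubled lapse-rate: g' = -0.092, ΔT' = 2.73/(1+0.092) = 2.5000 °C.
Change = 2.5000 − 3.2656 = -0.77 °C.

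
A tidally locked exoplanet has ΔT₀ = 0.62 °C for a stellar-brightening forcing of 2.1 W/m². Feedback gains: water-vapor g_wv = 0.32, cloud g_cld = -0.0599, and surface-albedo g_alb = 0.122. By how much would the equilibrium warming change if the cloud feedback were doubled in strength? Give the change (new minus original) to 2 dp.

Original: g = 0.3821, ΔT = 0.62/(1−0.3821) = 1.0034 °C.
With doubled cloud: g' = 0.3222, ΔT' = 0.62/(1−0.3222) = 0.9147 °C.
Change = 0.9147 − 1.0034 = -0.09 °C.

-0.09 °C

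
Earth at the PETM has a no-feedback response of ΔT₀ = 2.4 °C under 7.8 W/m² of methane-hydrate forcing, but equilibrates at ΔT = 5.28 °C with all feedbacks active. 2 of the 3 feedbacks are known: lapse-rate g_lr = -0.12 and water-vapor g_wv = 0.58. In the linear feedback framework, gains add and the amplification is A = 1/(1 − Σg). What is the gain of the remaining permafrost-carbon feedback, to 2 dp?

0.09

Amplification A = ΔT/ΔT₀ = 5.28/2.4 = 2.2.
Total gain g = 1 − 1/A = 1 − 1/2.2 = 0.5455.
Known gains sum to -0.12 + 0.58 = 0.46.
g_pf = 0.5455 − 0.46 = 0.09.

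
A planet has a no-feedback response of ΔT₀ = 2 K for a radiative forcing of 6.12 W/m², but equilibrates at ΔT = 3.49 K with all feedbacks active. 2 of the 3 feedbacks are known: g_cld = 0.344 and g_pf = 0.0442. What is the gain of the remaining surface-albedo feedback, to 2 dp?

Amplification A = ΔT/ΔT₀ = 3.49/2 = 1.745.
Total gain g = 1 − 1/A = 1 − 1/1.745 = 0.4269.
Known gains sum to 0.344 + 0.0442 = 0.3882.
g_alb = 0.4269 − 0.3882 = 0.04.

0.04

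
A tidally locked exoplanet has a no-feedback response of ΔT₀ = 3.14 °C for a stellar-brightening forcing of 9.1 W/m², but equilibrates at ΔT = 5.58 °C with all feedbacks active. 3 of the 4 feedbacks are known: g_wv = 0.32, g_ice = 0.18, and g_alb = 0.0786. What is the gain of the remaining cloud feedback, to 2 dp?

-0.14

Amplification A = ΔT/ΔT₀ = 5.58/3.14 = 1.777.
Total gain g = 1 − 1/A = 1 − 1/1.777 = 0.4373.
Known gains sum to 0.32 + 0.18 + 0.0786 = 0.5786.
g_cld = 0.4373 − 0.5786 = -0.14.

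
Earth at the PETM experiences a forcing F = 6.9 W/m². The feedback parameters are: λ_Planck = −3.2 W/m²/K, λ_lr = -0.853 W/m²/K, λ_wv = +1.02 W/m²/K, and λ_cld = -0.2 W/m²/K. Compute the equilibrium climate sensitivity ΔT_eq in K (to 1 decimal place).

2.1 K

Net feedback parameter λ = (−3.2) + (-0.853) + (+1.02) + (-0.2) = -3.233 W/m²/K.
ΔT = −F/λ = −6.9/(-3.233) = 2.1 K.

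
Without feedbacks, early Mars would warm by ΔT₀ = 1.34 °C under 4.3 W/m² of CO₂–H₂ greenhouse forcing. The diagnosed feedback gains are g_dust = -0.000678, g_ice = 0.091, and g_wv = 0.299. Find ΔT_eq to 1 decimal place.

2.2 °C

Total gain g = -0.000678 + 0.091 + 0.299 = 0.389322.
Amplification A = 1/(1 − 0.389322) = 1.638.
ΔT = 1.34 × 1.638 = 2.2 °C.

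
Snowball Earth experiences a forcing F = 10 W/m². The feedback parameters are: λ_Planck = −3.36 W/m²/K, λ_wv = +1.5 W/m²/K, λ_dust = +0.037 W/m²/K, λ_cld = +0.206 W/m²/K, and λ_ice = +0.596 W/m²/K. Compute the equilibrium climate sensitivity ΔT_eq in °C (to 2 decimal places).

9.79 °C

Net feedback parameter λ = (−3.36) + (+1.5) + (+0.037) + (+0.206) + (+0.596) = -1.021 W/m²/K.
ΔT = −F/λ = −10/(-1.021) = 9.79 °C.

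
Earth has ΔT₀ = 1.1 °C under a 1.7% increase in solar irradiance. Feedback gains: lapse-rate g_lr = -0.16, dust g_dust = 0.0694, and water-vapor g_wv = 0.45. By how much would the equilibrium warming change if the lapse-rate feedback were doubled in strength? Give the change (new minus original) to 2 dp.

-0.34 °C

Original: g = 0.3594, ΔT = 1.1/(1−0.3594) = 1.7171 °C.
With doubled lapse-rate: g' = 0.1994, ΔT' = 1.1/(1−0.1994) = 1.3740 °C.
Change = 1.3740 − 1.7171 = -0.34 °C.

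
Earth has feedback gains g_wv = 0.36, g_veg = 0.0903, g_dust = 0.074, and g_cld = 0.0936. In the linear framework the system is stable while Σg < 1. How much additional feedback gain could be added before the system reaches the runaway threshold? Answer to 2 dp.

Current total gain = 0.36 + 0.0903 + 0.074 + 0.0936 = 0.6179.
Margin to runaway = 1 − 0.6179 = 0.38.

0.38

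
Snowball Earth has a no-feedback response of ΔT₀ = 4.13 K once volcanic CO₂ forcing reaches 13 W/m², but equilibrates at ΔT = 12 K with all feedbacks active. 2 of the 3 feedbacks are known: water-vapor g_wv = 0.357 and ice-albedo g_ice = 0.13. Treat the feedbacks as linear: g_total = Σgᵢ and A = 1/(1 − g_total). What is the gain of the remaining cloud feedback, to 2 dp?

Amplification A = ΔT/ΔT₀ = 12/4.13 = 2.906.
Total gain g = 1 − 1/A = 1 − 1/2.906 = 0.6559.
Known gains sum to 0.357 + 0.13 = 0.487.
g_cld = 0.6559 − 0.487 = 0.17.

0.17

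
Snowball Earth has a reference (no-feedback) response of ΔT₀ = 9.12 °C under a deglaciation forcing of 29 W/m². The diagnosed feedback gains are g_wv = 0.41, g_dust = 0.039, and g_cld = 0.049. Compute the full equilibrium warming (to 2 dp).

18.17 °C

Total gain g = 0.41 + 0.039 + 0.049 = 0.498.
Amplification A = 1/(1 − 0.498) = 1.992.
ΔT = 9.12 × 1.992 = 18.17 °C.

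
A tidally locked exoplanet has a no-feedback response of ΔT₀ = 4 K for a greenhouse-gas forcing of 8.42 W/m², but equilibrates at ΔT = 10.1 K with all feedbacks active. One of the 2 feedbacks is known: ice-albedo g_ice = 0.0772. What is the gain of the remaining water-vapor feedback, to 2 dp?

0.53

Amplification A = ΔT/ΔT₀ = 10.1/4 = 2.525.
Total gain g = 1 − 1/A = 1 − 1/2.525 = 0.604.
The known gain is 0.0772.
g_wv = 0.604 − 0.0772 = 0.53.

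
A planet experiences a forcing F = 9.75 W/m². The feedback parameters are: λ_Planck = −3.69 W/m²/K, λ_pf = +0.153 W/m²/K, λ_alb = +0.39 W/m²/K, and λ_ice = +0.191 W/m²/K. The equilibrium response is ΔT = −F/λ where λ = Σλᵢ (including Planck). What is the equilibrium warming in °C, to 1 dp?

3.3 °C

Net feedback parameter λ = (−3.69) + (+0.153) + (+0.39) + (+0.191) = -2.956 W/m²/K.
ΔT = −F/λ = −9.75/(-2.956) = 3.3 °C.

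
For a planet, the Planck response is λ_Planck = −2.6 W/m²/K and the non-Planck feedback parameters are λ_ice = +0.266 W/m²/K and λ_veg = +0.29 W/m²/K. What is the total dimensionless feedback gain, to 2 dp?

Convert to gains: g_ice = 0.266/2.6 = 0.1023; g_veg = 0.29/2.6 = 0.1115.
Total gain g = 0.2138.

0.21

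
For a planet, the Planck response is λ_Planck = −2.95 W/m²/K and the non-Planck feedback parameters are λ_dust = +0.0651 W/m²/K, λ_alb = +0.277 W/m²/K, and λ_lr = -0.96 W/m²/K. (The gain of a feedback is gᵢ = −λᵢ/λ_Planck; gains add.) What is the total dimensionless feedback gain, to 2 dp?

Convert to gains: g_dust = 0.0651/2.95 = 0.02207; g_alb = 0.277/2.95 = 0.0939; g_lr = -0.96/2.95 = -0.3254.
Total gain g = -0.20943.

-0.21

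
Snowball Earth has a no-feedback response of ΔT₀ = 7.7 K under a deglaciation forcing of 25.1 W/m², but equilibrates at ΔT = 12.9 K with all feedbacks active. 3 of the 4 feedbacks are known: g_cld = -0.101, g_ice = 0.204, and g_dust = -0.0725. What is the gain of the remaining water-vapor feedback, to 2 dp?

0.37

Amplification A = ΔT/ΔT₀ = 12.9/7.7 = 1.675.
Total gain g = 1 − 1/A = 1 − 1/1.675 = 0.403.
Known gains sum to -0.101 + 0.204 − 0.0725 = 0.0305.
g_wv = 0.403 − 0.0305 = 0.37.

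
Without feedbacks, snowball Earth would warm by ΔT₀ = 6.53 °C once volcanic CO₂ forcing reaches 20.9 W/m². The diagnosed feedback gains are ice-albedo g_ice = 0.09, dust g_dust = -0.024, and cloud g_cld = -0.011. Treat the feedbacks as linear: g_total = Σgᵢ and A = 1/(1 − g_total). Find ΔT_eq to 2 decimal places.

Total gain g = 0.09 − 0.024 − 0.011 = 0.055.
Amplification A = 1/(1 − 0.055) = 1.058.
ΔT = 6.53 × 1.058 = 6.91 °C.

6.91 °C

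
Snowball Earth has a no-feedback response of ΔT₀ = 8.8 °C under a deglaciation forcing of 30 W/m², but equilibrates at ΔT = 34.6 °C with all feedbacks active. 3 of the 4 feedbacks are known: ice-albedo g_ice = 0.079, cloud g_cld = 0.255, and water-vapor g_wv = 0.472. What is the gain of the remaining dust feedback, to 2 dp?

-0.06

Amplification A = ΔT/ΔT₀ = 34.6/8.8 = 3.932.
Total gain g = 1 − 1/A = 1 − 1/3.932 = 0.7457.
Known gains sum to 0.079 + 0.255 + 0.472 = 0.806.
g_dust = 0.7457 − 0.806 = -0.06.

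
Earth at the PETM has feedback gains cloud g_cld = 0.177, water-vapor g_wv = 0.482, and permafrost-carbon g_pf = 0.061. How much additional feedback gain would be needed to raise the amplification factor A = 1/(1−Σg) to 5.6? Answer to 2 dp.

0.10

Current total gain = 0.72.
Target gain for A = 5.6: g* = 1 − 1/5.6 = 0.8214.
Additional gain needed = 0.8214 − 0.72 = 0.10.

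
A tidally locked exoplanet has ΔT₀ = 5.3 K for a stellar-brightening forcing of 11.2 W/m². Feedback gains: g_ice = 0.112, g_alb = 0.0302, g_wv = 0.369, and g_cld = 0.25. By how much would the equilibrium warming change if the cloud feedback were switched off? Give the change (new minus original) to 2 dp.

-11.35 K

Original: g = 0.7612, ΔT = 5.3/(1−0.7612) = 22.1943 K.
Without cloud: g' = 0.5112, ΔT' = 5.3/(1−0.5112) = 10.8429 K.
Change = 10.8429 − 22.1943 = -11.35 K.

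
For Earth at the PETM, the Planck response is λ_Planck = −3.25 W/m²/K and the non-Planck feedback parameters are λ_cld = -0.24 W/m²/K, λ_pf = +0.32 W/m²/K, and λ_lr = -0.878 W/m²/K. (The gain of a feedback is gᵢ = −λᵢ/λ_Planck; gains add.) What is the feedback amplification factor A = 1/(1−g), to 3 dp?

0.803

Convert to gains: g_cld = -0.24/3.25 = -0.07385; g_pf = 0.32/3.25 = 0.09846; g_lr = -0.878/3.25 = -0.2702.
Total gain g = -0.24559.
A = 1/(1 + 0.24559) = 0.803.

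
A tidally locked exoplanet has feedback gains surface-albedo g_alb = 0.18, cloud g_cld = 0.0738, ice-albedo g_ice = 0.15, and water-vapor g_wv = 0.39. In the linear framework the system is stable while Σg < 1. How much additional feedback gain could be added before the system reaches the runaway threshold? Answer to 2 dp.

Current total gain = 0.18 + 0.0738 + 0.15 + 0.39 = 0.7938.
Margin to runaway = 1 − 0.7938 = 0.21.

0.21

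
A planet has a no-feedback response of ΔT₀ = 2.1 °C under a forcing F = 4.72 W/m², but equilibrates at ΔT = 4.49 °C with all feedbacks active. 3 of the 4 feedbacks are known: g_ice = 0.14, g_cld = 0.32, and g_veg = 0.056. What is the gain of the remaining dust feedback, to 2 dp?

Amplification A = ΔT/ΔT₀ = 4.49/2.1 = 2.138.
Total gain g = 1 − 1/A = 1 − 1/2.138 = 0.5323.
Known gains sum to 0.14 + 0.32 + 0.056 = 0.516.
g_dust = 0.5323 − 0.516 = 0.02.

0.02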